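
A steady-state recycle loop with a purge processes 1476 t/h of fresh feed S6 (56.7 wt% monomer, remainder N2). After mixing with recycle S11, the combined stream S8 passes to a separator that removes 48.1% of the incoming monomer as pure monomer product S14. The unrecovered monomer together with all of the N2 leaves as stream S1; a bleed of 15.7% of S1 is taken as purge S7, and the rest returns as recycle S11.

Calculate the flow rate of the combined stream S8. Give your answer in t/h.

N2 enters only via S6 and leaves only via the purge: 1476×0.433 = 0.157×(N2 in S1), and the separator passes all N2, so N2 in S8 = N2 in S1 = 4070.8 t/h.
monomer in S8: m_A = 1476×0.567 + (1−0.157)·(1−0.481)·m_A, so m_A = 836.89/0.5625 = 1487.9 t/h.
S8 = 1487.9 + 4070.8 = 5558.6 t/h.

5559 t/h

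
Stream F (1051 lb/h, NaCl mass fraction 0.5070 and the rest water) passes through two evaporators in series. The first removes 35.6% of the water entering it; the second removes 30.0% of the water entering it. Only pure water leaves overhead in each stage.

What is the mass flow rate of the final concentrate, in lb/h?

766.4 lb/h

water in feed = 1051×0.493 = 518.14 lb/h.
After stage 1: water left = (1−0.356)×518.14 = 333.68; stream total = 866.54 lb/h.
After stage 2: water left = (1−0.300)×333.68 = 233.58; final concentrate = 766.44 lb/h.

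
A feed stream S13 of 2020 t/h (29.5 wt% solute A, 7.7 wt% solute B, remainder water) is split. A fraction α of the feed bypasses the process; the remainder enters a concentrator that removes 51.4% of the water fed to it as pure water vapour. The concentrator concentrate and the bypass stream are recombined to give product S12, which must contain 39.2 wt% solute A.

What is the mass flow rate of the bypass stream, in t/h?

All 2020×0.295 = 595.9 t/h of solute A reaches S12, so S12 = 595.9/0.392 = 1520.2 t/h and vapour = 499.85 t/h.
The evaporator receives (1−α)·2020 of feed at 0.628 water and removes 0.514 of that water:
0.514×0.628×(1−α)×2020 = 499.85
(1−α) = 499.85/652.04 = 0.7666;  α = 0.2334.
Bypass flow = 0.2334×2020 = 471.49 t/h.

471.5 t/h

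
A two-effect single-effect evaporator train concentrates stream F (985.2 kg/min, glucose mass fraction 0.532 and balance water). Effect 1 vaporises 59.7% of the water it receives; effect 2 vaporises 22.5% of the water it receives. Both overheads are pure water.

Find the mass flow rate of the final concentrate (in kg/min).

668.1 kg/min

water in feed = 985.2×0.468 = 461.07 kg/min.
After stage 1: water left = (1−0.597)×461.07 = 185.81; stream total = 709.94 kg/min.
After stage 2: water left = (1−0.225)×185.81 = 144; final concentrate = 668.13 kg/min.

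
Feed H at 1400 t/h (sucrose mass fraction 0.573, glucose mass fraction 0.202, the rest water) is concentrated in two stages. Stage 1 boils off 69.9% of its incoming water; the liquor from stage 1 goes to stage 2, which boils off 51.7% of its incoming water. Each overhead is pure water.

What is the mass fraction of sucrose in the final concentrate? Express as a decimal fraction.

water in feed = 1400×0.225 = 315 t/h.
After stage 1: water left = (1−0.699)×315 = 94.815; stream total = 1179.8 t/h.
After stage 2: water left = (1−0.517)×94.815 = 45.796; final concentrate = 1130.8 t/h.
sucrose fraction = 802.2/1130.8 = 0.709.

0.709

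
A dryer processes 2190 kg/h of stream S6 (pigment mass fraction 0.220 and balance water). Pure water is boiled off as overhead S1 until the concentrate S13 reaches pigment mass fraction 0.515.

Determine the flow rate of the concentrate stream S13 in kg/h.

935.5 kg/h

pigment is conserved: 2190×0.220 = 481.8 kg/h all reports to the concentrate.
Concentrate = 481.8/(target fraction) = 935.53 kg/h.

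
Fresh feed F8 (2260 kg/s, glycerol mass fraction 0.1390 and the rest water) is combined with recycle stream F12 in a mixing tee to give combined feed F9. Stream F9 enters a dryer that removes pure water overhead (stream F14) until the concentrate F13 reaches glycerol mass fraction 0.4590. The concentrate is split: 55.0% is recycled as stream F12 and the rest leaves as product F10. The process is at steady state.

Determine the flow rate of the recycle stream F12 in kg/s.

Overall glycerol balance (none leaves overhead): glycerol in fresh feed = glycerol in product, i.e. 2260×0.139 = (1−0.550)·F13·0.459.
F13 = 314.14/(0.459×0.450) = 1520.9 kg/s.
Recycle F12 = 0.550×1520.9 = 836.49 kg/s.

836.5 kg/s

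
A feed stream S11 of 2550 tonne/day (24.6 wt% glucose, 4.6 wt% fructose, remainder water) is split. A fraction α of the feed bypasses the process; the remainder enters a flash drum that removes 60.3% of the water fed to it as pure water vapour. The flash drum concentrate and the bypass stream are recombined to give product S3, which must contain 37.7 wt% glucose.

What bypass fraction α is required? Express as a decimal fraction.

All 2550×0.246 = 627.3 tonne/day of glucose reaches S3, so S3 = 627.3/0.377 = 1663.9 tonne/day and vapour = 886.07 tonne/day.
The evaporator receives (1−α)·2550 of feed at 0.708 water and removes 0.603 of that water:
0.603×0.708×(1−α)×2550 = 886.07
(1−α) = 886.07/1088.7 = 0.8139;  α = 0.1861.

0.186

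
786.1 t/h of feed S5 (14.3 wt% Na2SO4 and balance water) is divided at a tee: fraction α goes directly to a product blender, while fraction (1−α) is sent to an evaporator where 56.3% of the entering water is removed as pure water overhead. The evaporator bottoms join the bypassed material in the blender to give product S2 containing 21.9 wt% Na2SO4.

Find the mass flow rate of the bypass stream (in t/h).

220.7 t/h

All 786.1×0.143 = 112.41 t/h of Na2SO4 reaches S2, so S2 = 112.41/0.219 = 513.3 t/h and vapour = 272.8 t/h.
The evaporator receives (1−α)·786.1 of feed at 0.857 water and removes 0.563 of that water:
0.563×0.857×(1−α)×786.1 = 272.8
(1−α) = 272.8/379.29 = 0.7193;  α = 0.2807.
Bypass flow = 0.2807×786.1 = 220.7 t/h.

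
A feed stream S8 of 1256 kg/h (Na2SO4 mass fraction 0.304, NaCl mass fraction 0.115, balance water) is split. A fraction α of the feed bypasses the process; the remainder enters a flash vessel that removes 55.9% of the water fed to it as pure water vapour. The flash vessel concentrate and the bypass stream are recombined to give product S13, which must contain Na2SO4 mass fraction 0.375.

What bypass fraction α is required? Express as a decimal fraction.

0.417

All 1256×0.304 = 381.82 kg/h of Na2SO4 reaches S13, so S13 = 381.82/0.375 = 1018.2 kg/h and vapour = 237.8 kg/h.
The evaporator receives (1−α)·1256 of feed at 0.581 water and removes 0.559 of that water:
0.559×0.581×(1−α)×1256 = 237.8
(1−α) = 237.8/407.92 = 0.5830;  α = 0.4170.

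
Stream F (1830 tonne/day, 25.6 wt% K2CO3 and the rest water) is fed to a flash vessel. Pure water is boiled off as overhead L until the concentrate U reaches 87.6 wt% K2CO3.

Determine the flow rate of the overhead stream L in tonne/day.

K2CO3 is conserved: 1830×0.256 = 468.48 tonne/day all reports to the concentrate.
Concentrate = 468.48/(target fraction) = 534.79 tonne/day.
Overhead = 1830 − 534.79 = 1295.2 tonne/day.

1295 tonne/day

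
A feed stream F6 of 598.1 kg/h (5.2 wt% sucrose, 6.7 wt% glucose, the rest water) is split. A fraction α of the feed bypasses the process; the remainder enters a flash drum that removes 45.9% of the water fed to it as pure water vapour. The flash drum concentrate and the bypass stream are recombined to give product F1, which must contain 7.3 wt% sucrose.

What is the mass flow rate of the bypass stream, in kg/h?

All 598.1×0.052 = 31.101 kg/h of sucrose reaches F1, so F1 = 31.101/0.073 = 426.04 kg/h and vapour = 172.06 kg/h.
The evaporator receives (1−α)·598.1 of feed at 0.881 water and removes 0.459 of that water:
0.459×0.881×(1−α)×598.1 = 172.06
(1−α) = 172.06/241.86 = 0.7114;  α = 0.2886.
Bypass flow = 0.2886×598.1 = 172.62 kg/h.

172.6 kg/h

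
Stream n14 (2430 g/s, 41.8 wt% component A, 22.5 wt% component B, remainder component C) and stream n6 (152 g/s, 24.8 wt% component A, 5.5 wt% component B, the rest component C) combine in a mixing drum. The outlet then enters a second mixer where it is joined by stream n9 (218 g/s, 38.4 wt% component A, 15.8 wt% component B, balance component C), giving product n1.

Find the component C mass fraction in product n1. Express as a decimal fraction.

Overall, product flow = 2800 g/s.
component C in = 2430×0.357 + 152×0.697 + 218×0.458 = 1073.3 g/s.
component C fraction in n1 = 0.383.

0.383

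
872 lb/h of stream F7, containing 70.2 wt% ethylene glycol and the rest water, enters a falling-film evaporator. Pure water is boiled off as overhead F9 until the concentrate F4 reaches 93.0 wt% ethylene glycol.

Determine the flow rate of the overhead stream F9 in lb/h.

ethylene glycol is conserved: 872×0.702 = 612.14 lb/h all reports to the concentrate.
Concentrate = 612.14/(target fraction) = 658.22 lb/h.
Overhead = 872 − 658.22 = 213.78 lb/h.

213.8 lb/h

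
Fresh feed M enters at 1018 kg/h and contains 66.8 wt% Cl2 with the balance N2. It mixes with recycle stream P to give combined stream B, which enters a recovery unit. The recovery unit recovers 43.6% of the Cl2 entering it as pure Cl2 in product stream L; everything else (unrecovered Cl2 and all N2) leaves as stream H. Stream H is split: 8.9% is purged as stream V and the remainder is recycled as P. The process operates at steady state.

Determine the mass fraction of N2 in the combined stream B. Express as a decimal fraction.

N2 enters only via M and leaves only via the purge: 1018×0.332 = 0.089×(N2 in H), and the recovery unit passes all N2, so N2 in B = N2 in H = 3797.5 kg/h.
Cl2 in B: m_A = 1018×0.668 + (1−0.089)·(1−0.436)·m_A, so m_A = 680.02/0.4862 = 1398.7 kg/h.
B = 1398.7 + 3797.5 = 5196.1 kg/h.
N2 fraction in B = 3797.5/5196.1 = 0.7308.

0.7308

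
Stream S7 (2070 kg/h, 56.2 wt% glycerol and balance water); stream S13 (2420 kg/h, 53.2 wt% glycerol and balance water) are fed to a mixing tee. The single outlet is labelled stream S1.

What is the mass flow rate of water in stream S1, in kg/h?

water out = water in = 2070×0.438 + 2420×0.468 = 2039.2 kg/h.

2039 kg/h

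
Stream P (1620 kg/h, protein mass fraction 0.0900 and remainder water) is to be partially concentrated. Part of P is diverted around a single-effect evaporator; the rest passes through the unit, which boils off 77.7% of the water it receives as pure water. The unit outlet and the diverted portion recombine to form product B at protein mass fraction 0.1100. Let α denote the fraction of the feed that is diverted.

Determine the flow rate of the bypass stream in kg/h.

1203 kg/h

All 1620×0.090 = 145.8 kg/h of protein reaches B, so B = 145.8/0.110 = 1325.5 kg/h and vapour = 294.55 kg/h.
The evaporator receives (1−α)·1620 of feed at 0.910 water and removes 0.777 of that water:
0.777×0.910×(1−α)×1620 = 294.55
(1−α) = 294.55/1145.5 = 0.2571;  α = 0.7429.
Bypass flow = 0.7429×1620 = 1203.4 kg/h.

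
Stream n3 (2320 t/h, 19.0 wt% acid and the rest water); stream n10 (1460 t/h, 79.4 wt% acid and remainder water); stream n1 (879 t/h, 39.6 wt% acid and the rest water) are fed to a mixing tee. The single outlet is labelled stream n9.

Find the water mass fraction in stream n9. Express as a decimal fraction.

0.5819

Total flow out = 2320 + 1460 + 879 = 4659 t/h.
water in = 2320×0.810 + 1460×0.206 + 879×0.604 = 2710.9 t/h.
water mass fraction in n9 = 2710.9/4659 = 0.5819.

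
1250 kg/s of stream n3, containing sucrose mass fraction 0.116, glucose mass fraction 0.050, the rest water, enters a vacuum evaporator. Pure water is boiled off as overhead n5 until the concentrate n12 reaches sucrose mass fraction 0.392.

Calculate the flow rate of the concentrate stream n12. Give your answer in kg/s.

sucrose is conserved: 1250×0.116 = 145 kg/s all reports to the concentrate.
Concentrate = 145/(target fraction) = 369.9 kg/s.

369.9 kg/s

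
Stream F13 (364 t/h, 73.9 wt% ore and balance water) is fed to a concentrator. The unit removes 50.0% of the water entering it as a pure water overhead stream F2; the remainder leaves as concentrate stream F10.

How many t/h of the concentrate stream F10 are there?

316.5 t/h

water entering = 364×0.261 = 95.004 t/h; overhead removed = 0.500×95.004 = 47.502 t/h.
Concentrate = 364 − 47.502 = 316.5 t/h.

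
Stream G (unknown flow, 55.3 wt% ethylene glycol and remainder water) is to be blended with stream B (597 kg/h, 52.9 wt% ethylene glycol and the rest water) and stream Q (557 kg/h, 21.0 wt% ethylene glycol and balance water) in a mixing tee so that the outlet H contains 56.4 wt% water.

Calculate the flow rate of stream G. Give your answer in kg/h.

601.4 kg/h

Let G be the unknown flow. Total out = 1154 + G.
water balance: 721.22 + 0.447·G = 0.564·(1154 + G)
(0.447 − 0.564)·G = 0.564×1154 − 721.22 = -70.361
G = -70.361 / -0.117 = 601.38 kg/h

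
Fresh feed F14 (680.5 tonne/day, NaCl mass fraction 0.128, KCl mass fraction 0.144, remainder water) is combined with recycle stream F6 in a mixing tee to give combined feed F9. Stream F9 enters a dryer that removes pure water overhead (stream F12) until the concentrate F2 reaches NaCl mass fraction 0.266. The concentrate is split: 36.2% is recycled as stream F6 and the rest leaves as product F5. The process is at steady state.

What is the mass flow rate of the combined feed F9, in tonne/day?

Overall NaCl balance (none leaves overhead): NaCl in fresh feed = NaCl in product, i.e. 680.5×0.128 = (1−0.362)·F2·0.266.
F2 = 87.104/(0.266×0.638) = 513.26 tonne/day.
Recycle F6 = 0.362×513.26 = 185.8 tonne/day.
Combined feed F9 = 680.5 + 185.8 = 866.3 tonne/day.

866.3 tonne/day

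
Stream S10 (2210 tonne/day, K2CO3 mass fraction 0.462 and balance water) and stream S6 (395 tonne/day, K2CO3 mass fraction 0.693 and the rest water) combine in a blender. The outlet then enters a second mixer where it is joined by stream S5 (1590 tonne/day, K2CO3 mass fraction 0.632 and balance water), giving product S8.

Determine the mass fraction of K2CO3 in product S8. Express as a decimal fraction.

0.548

Overall, product flow = 4195 tonne/day.
K2CO3 in = 2210×0.462 + 395×0.693 + 1590×0.632 = 2299.6 tonne/day.
K2CO3 fraction in S8 = 0.548.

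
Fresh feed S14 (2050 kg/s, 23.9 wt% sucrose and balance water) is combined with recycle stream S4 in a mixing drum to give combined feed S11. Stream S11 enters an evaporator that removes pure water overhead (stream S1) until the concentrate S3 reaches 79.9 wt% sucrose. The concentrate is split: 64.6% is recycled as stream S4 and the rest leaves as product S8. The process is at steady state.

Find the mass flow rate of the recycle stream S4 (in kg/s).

1119 kg/s

Overall sucrose balance (none leaves overhead): sucrose in fresh feed = sucrose in product, i.e. 2050×0.239 = (1−0.646)·S3·0.799.
S3 = 489.95/(0.799×0.354) = 1732.2 kg/s.
Recycle S4 = 0.646×1732.2 = 1119 kg/s.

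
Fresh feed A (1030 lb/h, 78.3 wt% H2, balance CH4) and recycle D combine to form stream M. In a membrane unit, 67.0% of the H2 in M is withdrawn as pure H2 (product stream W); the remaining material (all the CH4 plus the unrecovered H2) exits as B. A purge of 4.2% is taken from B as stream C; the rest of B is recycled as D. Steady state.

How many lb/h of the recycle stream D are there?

5471 lb/h

CH4 enters only via A and leaves only via the purge: 1030×0.217 = 0.042×(CH4 in B), and the membrane unit passes all CH4, so CH4 in M = CH4 in B = 5321.7 lb/h.
H2 in M: m_A = 1030×0.783 + (1−0.042)·(1−0.670)·m_A, so m_A = 806.49/0.6839 = 1179.3 lb/h.
B = (1−0.670)×1179.3 + 5321.7 = 5710.8 lb/h.
Recycle D = (1−0.042)×5710.8 = 5471 lb/h.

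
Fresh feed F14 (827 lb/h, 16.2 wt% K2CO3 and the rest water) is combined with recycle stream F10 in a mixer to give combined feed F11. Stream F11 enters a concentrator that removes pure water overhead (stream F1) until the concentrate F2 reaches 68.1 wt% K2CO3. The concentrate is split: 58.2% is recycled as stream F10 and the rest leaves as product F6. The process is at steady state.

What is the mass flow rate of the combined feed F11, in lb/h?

Overall K2CO3 balance (none leaves overhead): K2CO3 in fresh feed = K2CO3 in product, i.e. 827×0.162 = (1−0.582)·F2·0.681.
F2 = 133.97/(0.681×0.418) = 470.65 lb/h.
Recycle F10 = 0.582×470.65 = 273.92 lb/h.
Combined feed F11 = 827 + 273.92 = 1100.9 lb/h.

1101 lb/h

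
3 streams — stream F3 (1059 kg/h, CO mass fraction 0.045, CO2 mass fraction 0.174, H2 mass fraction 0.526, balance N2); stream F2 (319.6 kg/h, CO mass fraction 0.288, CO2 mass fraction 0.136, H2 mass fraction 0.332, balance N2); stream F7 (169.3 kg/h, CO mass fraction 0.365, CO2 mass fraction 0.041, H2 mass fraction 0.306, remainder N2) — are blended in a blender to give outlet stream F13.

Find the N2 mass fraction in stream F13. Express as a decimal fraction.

Total flow out = 1059 + 319.6 + 169.3 = 1547.9 kg/h.
N2 in = 1059×0.255 + 319.6×0.244 + 169.3×0.288 = 396.79 kg/h.
N2 mass fraction in F13 = 396.79/1547.9 = 0.256.

0.256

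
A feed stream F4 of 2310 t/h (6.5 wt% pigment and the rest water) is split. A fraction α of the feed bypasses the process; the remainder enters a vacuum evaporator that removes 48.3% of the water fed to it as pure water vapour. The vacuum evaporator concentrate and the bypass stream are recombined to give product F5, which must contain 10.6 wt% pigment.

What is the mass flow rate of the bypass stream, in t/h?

All 2310×0.065 = 150.15 t/h of pigment reaches F5, so F5 = 150.15/0.106 = 1416.5 t/h and vapour = 893.49 t/h.
The evaporator receives (1−α)·2310 of feed at 0.935 water and removes 0.483 of that water:
0.483×0.935×(1−α)×2310 = 893.49
(1−α) = 893.49/1043.2 = 0.8565;  α = 0.1435.
Bypass flow = 0.1435×2310 = 331.52 t/h.

331.5 t/h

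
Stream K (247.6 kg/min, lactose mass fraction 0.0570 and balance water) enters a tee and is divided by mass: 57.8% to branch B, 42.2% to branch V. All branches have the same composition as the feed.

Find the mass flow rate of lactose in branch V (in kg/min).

Branch V total = 0.422×247.6 = 104.49 kg/min.
lactose in V = 0.057×104.49 = 5.9558 kg/min.

5.956 kg/min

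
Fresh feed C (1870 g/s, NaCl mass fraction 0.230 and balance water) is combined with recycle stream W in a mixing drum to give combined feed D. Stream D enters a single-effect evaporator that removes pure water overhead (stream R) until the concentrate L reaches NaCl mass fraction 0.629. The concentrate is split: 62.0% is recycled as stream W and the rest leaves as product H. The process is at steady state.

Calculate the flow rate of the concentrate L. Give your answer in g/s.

Overall NaCl balance (none leaves overhead): NaCl in fresh feed = NaCl in product, i.e. 1870×0.230 = (1−0.620)·L·0.629.
L = 430.1/(0.629×0.380) = 1799.4 g/s.

1799 g/s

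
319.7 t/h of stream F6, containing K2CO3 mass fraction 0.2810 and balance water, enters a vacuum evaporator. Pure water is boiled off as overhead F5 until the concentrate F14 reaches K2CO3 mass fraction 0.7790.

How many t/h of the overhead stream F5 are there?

K2CO3 is conserved: 319.7×0.281 = 89.836 t/h all reports to the concentrate.
Concentrate = 89.836/(target fraction) = 115.32 t/h.
Overhead = 319.7 − 115.32 = 204.38 t/h.

204.4 t/h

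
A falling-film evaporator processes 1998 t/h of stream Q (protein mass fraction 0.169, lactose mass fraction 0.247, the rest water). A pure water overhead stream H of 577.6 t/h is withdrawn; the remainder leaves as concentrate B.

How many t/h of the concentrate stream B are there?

1420 t/h

Concentrate = 1998 − 577.6 = 1420.4 t/h.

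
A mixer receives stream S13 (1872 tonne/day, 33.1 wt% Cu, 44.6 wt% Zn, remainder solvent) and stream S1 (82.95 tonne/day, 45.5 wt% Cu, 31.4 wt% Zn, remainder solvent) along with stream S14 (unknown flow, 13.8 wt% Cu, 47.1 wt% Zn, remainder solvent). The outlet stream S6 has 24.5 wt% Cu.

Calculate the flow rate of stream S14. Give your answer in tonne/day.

1667 tonne/day

Let S14 be the unknown flow. Total out = 1955 + S14.
Cu balance: 657.37 + 0.138·S14 = 0.245·(1955 + S14)
(0.138 − 0.245)·S14 = 0.245×1955 − 657.37 = -178.41
S14 = -178.41 / -0.107 = 1667.4 tonne/day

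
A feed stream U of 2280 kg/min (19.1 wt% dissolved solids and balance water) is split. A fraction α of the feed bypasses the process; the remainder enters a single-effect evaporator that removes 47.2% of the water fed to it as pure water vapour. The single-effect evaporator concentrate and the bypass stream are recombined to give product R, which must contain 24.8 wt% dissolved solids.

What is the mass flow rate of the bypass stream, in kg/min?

All 2280×0.191 = 435.48 kg/min of dissolved solids reaches R, so R = 435.48/0.248 = 1756 kg/min and vapour = 524.03 kg/min.
The evaporator receives (1−α)·2280 of feed at 0.809 water and removes 0.472 of that water:
0.472×0.809×(1−α)×2280 = 524.03
(1−α) = 524.03/870.61 = 0.6019;  α = 0.3981.
Bypass flow = 0.3981×2280 = 907.64 kg/min.

907.6 kg/min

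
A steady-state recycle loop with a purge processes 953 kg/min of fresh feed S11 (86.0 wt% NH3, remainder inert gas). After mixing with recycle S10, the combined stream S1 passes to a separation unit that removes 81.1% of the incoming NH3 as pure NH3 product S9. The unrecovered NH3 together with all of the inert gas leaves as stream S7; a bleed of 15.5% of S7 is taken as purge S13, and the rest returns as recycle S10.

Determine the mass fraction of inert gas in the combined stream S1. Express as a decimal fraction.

inert gas enters only via S11 and leaves only via the purge: 953×0.140 = 0.155×(inert gas in S7), and the separation unit passes all inert gas, so inert gas in S1 = inert gas in S7 = 860.77 kg/min.
NH3 in S1: m_A = 953×0.860 + (1−0.155)·(1−0.811)·m_A, so m_A = 819.58/0.8403 = 975.35 kg/min.
S1 = 975.35 + 860.77 = 1836.1 kg/min.
inert gas fraction in S1 = 860.77/1836.1 = 0.469.

0.469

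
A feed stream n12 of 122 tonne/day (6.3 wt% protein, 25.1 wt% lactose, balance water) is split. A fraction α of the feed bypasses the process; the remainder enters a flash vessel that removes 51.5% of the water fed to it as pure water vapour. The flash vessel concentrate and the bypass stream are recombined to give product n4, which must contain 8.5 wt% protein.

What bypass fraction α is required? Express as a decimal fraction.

0.267

All 122×0.063 = 7.686 tonne/day of protein reaches n4, so n4 = 7.686/0.085 = 90.424 tonne/day and vapour = 31.576 tonne/day.
The evaporator receives (1−α)·122 of feed at 0.686 water and removes 0.515 of that water:
0.515×0.686×(1−α)×122 = 31.576
(1−α) = 31.576/43.101 = 0.7326;  α = 0.2674.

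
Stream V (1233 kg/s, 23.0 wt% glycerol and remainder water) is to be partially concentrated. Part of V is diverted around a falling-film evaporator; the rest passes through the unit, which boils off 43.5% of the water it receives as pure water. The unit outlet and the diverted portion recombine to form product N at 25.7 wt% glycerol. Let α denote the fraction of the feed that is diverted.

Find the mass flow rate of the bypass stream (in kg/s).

846.3 kg/s

All 1233×0.230 = 283.59 kg/s of glycerol reaches N, so N = 283.59/0.257 = 1103.5 kg/s and vapour = 129.54 kg/s.
The evaporator receives (1−α)·1233 of feed at 0.770 water and removes 0.435 of that water:
0.435×0.770×(1−α)×1233 = 129.54
(1−α) = 129.54/412.99 = 0.3137;  α = 0.6863.
Bypass flow = 0.6863×1233 = 846.26 kg/s.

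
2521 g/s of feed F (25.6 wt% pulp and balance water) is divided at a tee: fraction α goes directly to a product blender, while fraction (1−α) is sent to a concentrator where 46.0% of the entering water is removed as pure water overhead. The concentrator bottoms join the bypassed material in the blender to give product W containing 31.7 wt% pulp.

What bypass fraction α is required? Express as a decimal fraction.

0.438

All 2521×0.256 = 645.38 g/s of pulp reaches W, so W = 645.38/0.317 = 2035.9 g/s and vapour = 485.11 g/s.
The evaporator receives (1−α)·2521 of feed at 0.744 water and removes 0.460 of that water:
0.460×0.744×(1−α)×2521 = 485.11
(1−α) = 485.11/862.79 = 0.5623;  α = 0.4377.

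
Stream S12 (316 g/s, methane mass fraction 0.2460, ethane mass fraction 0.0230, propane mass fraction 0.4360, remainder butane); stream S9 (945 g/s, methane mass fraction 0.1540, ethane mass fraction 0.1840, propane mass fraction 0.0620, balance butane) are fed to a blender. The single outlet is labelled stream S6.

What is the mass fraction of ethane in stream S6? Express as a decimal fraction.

0.1437

Total flow out = 316 + 945 = 1261 g/s.
ethane in = 316×0.023 + 945×0.184 = 181.15 g/s.
ethane mass fraction in S6 = 181.15/1261 = 0.1437.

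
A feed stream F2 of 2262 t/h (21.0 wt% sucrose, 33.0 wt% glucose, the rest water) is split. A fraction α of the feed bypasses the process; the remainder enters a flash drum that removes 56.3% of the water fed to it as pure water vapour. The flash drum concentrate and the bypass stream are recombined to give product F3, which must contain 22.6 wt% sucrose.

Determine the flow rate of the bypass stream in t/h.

1644 t/h

All 2262×0.210 = 475.02 t/h of sucrose reaches F3, so F3 = 475.02/0.226 = 2101.9 t/h and vapour = 160.14 t/h.
The evaporator receives (1−α)·2262 of feed at 0.460 water and removes 0.563 of that water:
0.563×0.460×(1−α)×2262 = 160.14
(1−α) = 160.14/585.81 = 0.2734;  α = 0.7266.
Bypass flow = 0.7266×2262 = 1643.6 t/h.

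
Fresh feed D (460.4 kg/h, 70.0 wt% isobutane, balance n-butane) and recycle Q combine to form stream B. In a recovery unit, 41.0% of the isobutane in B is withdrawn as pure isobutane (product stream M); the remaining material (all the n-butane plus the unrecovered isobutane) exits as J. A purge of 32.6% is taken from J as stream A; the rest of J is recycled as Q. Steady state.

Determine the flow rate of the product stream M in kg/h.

isobutane in B: m_A = 460.4×0.700 + (1−0.326)·(1−0.410)·m_A, so m_A = 322.28/0.6023 = 535.05 kg/h.
Product M = 0.410×535.05 = 219.37 kg/h.

219.4 kg/h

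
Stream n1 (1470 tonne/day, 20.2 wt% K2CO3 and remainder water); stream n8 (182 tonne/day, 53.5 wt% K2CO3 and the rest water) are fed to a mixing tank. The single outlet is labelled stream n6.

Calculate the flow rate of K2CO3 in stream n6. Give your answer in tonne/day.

K2CO3 out = K2CO3 in = 1470×0.202 + 182×0.535 = 394.31 tonne/day.

394.3 tonne/day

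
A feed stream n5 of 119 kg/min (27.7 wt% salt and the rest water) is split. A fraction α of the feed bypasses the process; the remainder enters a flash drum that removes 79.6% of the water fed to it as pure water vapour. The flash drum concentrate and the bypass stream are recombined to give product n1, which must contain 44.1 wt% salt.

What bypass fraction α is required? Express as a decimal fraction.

0.354

All 119×0.277 = 32.963 kg/min of salt reaches n1, so n1 = 32.963/0.441 = 74.746 kg/min and vapour = 44.254 kg/min.
The evaporator receives (1−α)·119 of feed at 0.723 water and removes 0.796 of that water:
0.796×0.723×(1−α)×119 = 44.254
(1−α) = 44.254/68.485 = 0.6462;  α = 0.3538.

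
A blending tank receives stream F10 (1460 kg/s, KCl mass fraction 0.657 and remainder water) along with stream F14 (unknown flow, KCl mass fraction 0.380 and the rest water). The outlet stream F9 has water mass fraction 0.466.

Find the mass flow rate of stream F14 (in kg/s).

Let F14 be the unknown flow. Total out = 1460 + F14.
water balance: 500.78 + 0.620·F14 = 0.466·(1460 + F14)
(0.620 − 0.466)·F14 = 0.466×1460 − 500.78 = 179.58
F14 = 179.58 / 0.154 = 1166.1 kg/s

1166 kg/s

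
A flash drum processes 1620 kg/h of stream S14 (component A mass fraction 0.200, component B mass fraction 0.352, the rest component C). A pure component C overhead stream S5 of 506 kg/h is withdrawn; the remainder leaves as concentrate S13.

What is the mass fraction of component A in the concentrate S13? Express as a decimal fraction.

0.291

component A is not removed: 1620×0.200 = 324 kg/h of component A enters S13.
Concentrate = 1620 − 506 = 1114 kg/h.
Mass fraction = 324/1114 = 0.291.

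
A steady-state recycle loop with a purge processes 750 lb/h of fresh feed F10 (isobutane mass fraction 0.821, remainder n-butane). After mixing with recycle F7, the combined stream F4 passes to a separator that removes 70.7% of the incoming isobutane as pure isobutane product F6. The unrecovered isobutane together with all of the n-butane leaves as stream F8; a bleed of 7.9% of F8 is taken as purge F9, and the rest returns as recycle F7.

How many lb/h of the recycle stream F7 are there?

1793 lb/h

n-butane enters only via F10 and leaves only via the purge: 750×0.179 = 0.079×(n-butane in F8), and the separator passes all n-butane, so n-butane in F4 = n-butane in F8 = 1699.4 lb/h.
isobutane in F4: m_A = 750×0.821 + (1−0.079)·(1−0.707)·m_A, so m_A = 615.75/0.7301 = 843.32 lb/h.
F8 = (1−0.707)×843.32 + 1699.4 = 1946.5 lb/h.
Recycle F7 = (1−0.079)×1946.5 = 1792.7 lb/h.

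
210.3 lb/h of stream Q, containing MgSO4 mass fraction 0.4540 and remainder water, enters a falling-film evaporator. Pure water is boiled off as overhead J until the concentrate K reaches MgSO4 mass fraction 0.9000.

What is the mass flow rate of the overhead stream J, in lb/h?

MgSO4 is conserved: 210.3×0.454 = 95.476 lb/h all reports to the concentrate.
Concentrate = 95.476/(target fraction) = 106.08 lb/h.
Overhead = 210.3 − 106.08 = 104.22 lb/h.

104.2 lb/h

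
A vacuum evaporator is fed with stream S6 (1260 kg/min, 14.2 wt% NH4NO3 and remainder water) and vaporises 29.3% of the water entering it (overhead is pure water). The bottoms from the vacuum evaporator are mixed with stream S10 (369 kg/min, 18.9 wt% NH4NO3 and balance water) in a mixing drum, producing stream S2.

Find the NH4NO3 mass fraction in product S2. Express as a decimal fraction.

0.189

Vapour removed = 0.293×0.858×1260 = 316.76 kg/min; concentrate = 943.24 kg/min.
NH4NO3 reaching the mixer = 178.92 (from concentrate) + 369×0.189 = 248.66 kg/min.
Product flow = 943.24 + 369 = 1312.2 kg/min; NH4NO3 fraction = 0.189.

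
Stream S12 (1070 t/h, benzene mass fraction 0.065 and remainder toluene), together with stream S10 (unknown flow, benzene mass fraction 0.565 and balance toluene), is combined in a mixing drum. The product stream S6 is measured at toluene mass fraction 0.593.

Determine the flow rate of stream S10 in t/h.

Let S10 be the unknown flow. Total out = 1070 + S10.
toluene balance: 1000.5 + 0.435·S10 = 0.593·(1070 + S10)
(0.435 − 0.593)·S10 = 0.593×1070 − 1000.5 = -365.94
S10 = -365.94 / -0.158 = 2316.1 t/h

2316 t/h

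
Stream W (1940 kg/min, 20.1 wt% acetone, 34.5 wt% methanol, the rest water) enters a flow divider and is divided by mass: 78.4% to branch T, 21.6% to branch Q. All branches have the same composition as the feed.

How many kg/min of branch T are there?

Branch T flow = 0.784×1940 = 1521 kg/min.

1521 kg/min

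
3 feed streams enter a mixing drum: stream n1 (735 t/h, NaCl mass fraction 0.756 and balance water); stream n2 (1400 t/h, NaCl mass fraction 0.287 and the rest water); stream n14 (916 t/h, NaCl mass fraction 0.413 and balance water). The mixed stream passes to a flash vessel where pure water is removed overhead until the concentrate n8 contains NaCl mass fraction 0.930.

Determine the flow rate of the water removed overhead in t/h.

NaCl entering = 735×0.756 + 1400×0.287 + 916×0.413 = 1335.8 t/h.
All NaCl reports to n8, so n8 = 1335.8/0.930 = 1436.3 t/h.
Total feed = 3051 t/h; overhead = 3051 − 1436.3 = 1614.7 t/h.

1615 t/h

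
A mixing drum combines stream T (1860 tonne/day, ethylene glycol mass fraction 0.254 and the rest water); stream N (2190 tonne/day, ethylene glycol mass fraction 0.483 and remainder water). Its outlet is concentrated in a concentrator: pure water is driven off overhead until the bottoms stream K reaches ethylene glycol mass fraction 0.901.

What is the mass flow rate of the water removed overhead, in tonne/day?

ethylene glycol entering = 1860×0.254 + 2190×0.483 = 1530.2 tonne/day.
All ethylene glycol reports to K, so K = 1530.2/0.901 = 1698.3 tonne/day.
Total feed = 4050 tonne/day; overhead = 4050 − 1698.3 = 2351.7 tonne/day.

2352 tonne/day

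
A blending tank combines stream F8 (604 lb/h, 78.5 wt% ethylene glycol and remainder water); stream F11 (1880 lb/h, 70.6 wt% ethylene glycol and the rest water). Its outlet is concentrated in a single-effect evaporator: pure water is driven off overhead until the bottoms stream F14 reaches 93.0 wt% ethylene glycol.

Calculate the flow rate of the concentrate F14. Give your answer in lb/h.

1937 lb/h

ethylene glycol entering = 604×0.785 + 1880×0.706 = 1801.4 lb/h.
All ethylene glycol reports to F14, so F14 = 1801.4/0.930 = 1937 lb/h.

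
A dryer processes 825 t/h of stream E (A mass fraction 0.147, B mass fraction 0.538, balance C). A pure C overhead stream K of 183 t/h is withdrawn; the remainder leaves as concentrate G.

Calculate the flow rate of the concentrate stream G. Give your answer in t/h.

Concentrate = 825 − 183 = 642 t/h.

642 t/h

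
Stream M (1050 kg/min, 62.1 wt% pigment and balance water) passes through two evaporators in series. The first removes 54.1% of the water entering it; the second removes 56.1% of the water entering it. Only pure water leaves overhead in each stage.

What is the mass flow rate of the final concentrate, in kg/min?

732.2 kg/min

water in feed = 1050×0.379 = 397.95 kg/min.
After stage 1: water left = (1−0.541)×397.95 = 182.66; stream total = 834.71 kg/min.
After stage 2: water left = (1−0.561)×182.66 = 80.187; final concentrate = 732.24 kg/min.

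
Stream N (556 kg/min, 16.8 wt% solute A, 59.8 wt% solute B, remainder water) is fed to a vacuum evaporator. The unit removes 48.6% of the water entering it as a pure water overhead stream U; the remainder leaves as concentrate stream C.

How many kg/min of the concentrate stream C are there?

492.8 kg/min

water entering = 556×0.234 = 130.1 kg/min; overhead removed = 0.486×130.1 = 63.231 kg/min.
Concentrate = 556 − 63.231 = 492.77 kg/min.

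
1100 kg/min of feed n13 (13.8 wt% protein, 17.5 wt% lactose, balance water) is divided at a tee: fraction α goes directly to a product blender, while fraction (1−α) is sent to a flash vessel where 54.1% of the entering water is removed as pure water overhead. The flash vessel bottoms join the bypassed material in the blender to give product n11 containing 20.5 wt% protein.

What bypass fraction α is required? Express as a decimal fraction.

0.121

All 1100×0.138 = 151.8 kg/min of protein reaches n11, so n11 = 151.8/0.205 = 740.49 kg/min and vapour = 359.51 kg/min.
The evaporator receives (1−α)·1100 of feed at 0.687 water and removes 0.541 of that water:
0.541×0.687×(1−α)×1100 = 359.51
(1−α) = 359.51/408.83 = 0.8794;  α = 0.1206.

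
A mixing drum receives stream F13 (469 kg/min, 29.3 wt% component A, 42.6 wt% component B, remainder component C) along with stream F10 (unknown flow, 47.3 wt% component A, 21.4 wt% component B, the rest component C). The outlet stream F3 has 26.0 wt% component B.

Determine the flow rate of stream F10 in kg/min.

1692 kg/min

Let F10 be the unknown flow. Total out = 469 + F10.
component B balance: 199.79 + 0.214·F10 = 0.260·(469 + F10)
(0.214 − 0.260)·F10 = 0.260×469 − 199.79 = -77.854
F10 = -77.854 / -0.046 = 1692.5 kg/min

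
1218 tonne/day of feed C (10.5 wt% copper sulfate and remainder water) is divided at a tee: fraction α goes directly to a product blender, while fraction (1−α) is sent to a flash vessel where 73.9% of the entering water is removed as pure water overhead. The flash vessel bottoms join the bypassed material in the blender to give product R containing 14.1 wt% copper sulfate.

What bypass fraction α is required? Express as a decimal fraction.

All 1218×0.105 = 127.89 tonne/day of copper sulfate reaches R, so R = 127.89/0.141 = 907.02 tonne/day and vapour = 310.98 tonne/day.
The evaporator receives (1−α)·1218 of feed at 0.895 water and removes 0.739 of that water:
0.739×0.895×(1−α)×1218 = 310.98
(1−α) = 310.98/805.59 = 0.3860;  α = 0.6140.

0.614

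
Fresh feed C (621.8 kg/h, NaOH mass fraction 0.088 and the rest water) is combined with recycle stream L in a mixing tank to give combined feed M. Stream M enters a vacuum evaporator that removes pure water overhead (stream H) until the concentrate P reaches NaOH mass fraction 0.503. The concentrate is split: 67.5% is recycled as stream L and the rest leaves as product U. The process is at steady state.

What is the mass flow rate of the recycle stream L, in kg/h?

225.9 kg/h

Overall NaOH balance (none leaves overhead): NaOH in fresh feed = NaOH in product, i.e. 621.8×0.088 = (1−0.675)·P·0.503.
P = 54.718/(0.503×0.325) = 334.72 kg/h.
Recycle L = 0.675×334.72 = 225.94 kg/h.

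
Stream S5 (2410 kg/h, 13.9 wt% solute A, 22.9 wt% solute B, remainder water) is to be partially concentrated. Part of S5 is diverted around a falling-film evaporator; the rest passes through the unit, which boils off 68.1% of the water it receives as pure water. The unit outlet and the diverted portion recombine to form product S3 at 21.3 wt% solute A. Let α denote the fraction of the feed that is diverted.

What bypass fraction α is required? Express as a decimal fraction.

All 2410×0.139 = 334.99 kg/h of solute A reaches S3, so S3 = 334.99/0.213 = 1572.7 kg/h and vapour = 837.28 kg/h.
The evaporator receives (1−α)·2410 of feed at 0.632 water and removes 0.681 of that water:
0.681×0.632×(1−α)×2410 = 837.28
(1−α) = 837.28/1037.2 = 0.8072;  α = 0.1928.

0.193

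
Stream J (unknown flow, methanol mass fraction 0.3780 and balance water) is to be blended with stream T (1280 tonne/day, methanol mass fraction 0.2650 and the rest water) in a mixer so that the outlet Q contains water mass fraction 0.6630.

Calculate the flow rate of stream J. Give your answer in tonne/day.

2248 tonne/day

Let J be the unknown flow. Total out = 1280 + J.
water balance: 940.8 + 0.622·J = 0.663·(1280 + J)
(0.622 − 0.663)·J = 0.663×1280 − 940.8 = -92.16
J = -92.16 / -0.041 = 2247.8 tonne/day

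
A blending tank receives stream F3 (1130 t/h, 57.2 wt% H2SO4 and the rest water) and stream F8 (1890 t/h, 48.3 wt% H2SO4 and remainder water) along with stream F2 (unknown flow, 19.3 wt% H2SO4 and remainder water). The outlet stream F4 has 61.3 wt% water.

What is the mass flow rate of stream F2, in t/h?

2013 t/h

Let F2 be the unknown flow. Total out = 3020 + F2.
water balance: 1460.8 + 0.807·F2 = 0.613·(3020 + F2)
(0.807 − 0.613)·F2 = 0.613×3020 − 1460.8 = 390.49
F2 = 390.49 / 0.194 = 2012.8 t/h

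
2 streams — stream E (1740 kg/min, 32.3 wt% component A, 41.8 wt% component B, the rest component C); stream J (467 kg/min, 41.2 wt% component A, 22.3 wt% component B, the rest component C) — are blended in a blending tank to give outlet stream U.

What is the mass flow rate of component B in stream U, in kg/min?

component B out = component B in = 1740×0.418 + 467×0.223 = 831.46 kg/min.

831.5 kg/min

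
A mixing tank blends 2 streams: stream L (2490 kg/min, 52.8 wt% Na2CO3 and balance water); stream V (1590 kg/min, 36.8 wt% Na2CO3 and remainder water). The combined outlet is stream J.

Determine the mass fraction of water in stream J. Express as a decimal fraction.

0.534

Total flow out = 2490 + 1590 = 4080 kg/min.
water in = 2490×0.472 + 1590×0.632 = 2180.2 kg/min.
water mass fraction in J = 2180.2/4080 = 0.534.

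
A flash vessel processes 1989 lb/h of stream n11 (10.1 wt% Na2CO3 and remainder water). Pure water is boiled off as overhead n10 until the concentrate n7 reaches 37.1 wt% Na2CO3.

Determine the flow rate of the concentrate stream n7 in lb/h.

Na2CO3 is conserved: 1989×0.101 = 200.89 lb/h all reports to the concentrate.
Concentrate = 200.89/(target fraction) = 541.48 lb/h.

541.5 lb/h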